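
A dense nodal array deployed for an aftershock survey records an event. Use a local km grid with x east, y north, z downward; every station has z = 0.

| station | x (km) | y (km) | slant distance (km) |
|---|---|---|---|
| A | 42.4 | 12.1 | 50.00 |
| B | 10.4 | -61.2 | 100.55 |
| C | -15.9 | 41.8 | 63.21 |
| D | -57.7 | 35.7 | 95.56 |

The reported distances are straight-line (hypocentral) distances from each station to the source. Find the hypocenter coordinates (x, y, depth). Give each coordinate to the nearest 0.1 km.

Each station gives a sphere (x−x_i)² + (y−y_i)² + z² = d_i² (stations at z=0).
Subtracting the A sphere from B and C: z² cancels, leaving linear equations in x and y:
-64.0 x − 146.6 y = -5700.87
-116.6 x + 59.4 y = -1439.62
Solving: x ≈ 26.307, y ≈ 27.403 km (keep extra digits for the depth step; rounded: 26.3, 27.4).
Then from the A sphere: z² = 50.00² − (x − 42.4)² − (y − 12.1)² with x = 26.307, y = 27.403, so z ≈ 44.798 ≈ 44.8 km.

(26.3, 27.4, 44.8)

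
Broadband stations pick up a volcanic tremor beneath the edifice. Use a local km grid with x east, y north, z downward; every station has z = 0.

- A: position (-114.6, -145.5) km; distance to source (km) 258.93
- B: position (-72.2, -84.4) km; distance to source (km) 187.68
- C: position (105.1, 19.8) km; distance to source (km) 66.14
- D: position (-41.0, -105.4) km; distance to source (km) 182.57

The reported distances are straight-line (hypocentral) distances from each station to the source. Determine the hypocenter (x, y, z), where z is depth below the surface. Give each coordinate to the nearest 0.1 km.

(62.6, 37.2, 47.6)

Each station gives a sphere (x−x_i)² + (y−y_i)² + z² = d_i² (stations at z=0).
Subtracting the A sphere from B and C: z² cancels, leaving linear equations in x and y:
84.8 x + 122.2 y = 9853.75
439.4 x + 330.6 y = 39804.89
Solving: x ≈ 62.608, y ≈ 37.190 km (keep extra digits for the depth step; rounded: 62.6, 37.2).
Then from the A sphere: z² = 258.93² − (x + 114.6)² − (y + 145.5)² with x = 62.608, y = 37.190, so z ≈ 47.607 ≈ 47.6 km.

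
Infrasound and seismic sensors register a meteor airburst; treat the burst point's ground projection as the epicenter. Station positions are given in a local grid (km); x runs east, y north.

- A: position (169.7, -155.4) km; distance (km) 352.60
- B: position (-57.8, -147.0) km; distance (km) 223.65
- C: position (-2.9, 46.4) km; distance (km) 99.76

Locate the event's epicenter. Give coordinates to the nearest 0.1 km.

Circle about each station: (x − 169.7)² + (y + 155.4)² = 352.60²; (x + 57.8)² + (y + 147.0)² = 223.65²; (x + 2.9)² + (y − 46.4)² = 99.76².
Subtracting the A equation from the B and C equations removes the quadratic terms:
-455.0 x + 16.8 y = 46310.03
-345.2 x + 403.6 y = 63588.82
Solving the 2×2 system: x ≈ -99.1, y ≈ 72.8 km.
Check against A (with the unrounded x, y): √((x − 169.7)²+(y + 155.4)²) = 352.60 ≈ 352.60 km. ✓

-99.1 km east, 72.8 km north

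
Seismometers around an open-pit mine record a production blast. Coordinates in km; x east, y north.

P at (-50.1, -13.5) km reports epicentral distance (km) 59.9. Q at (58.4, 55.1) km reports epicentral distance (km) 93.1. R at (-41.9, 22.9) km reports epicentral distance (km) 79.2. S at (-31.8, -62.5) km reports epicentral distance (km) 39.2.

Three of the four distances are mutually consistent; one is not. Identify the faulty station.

Q

Solve using three stations at a time. Using P, R, S (subtract circle equations pairwise → linear system) gives (x, y) ≈ (1.8, -43.0).
Distances from that point to each station vs reported:
  P: calculated 59.7 vs reported 59.9 → residual 0.2 km
  Q: calculated 113.2 vs reported 93.1 → residual 20.1 km
  R: calculated 79.1 vs reported 79.2 → residual 0.1 km
  S: calculated 38.9 vs reported 39.2 → residual 0.3 km
P, R, S are mutually consistent (residuals ≈ 0); Q is off by 20.1 km.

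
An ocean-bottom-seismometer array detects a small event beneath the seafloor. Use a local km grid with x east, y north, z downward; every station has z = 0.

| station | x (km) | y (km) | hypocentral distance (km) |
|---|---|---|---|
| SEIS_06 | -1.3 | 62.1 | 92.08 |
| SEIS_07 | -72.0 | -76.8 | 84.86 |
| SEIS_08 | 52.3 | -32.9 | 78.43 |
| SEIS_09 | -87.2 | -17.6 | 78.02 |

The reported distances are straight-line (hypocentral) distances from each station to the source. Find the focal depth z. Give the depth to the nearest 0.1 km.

z ≈ 34.4 km

Each station gives a sphere (x−x_i)² + (y−y_i)² + z² = d_i² (stations at z=0).
Subtracting the SEIS_06 sphere from SEIS_07 and SEIS_08: z² cancels, leaving linear equations in x and y:
-141.4 x − 277.8 y = 8501.65
107.2 x − 190.0 y = 2287.06
Solving: x ≈ -17.300, y ≈ -21.798 km (keep extra digits for the depth step; rounded: -17.3, -21.8).
Then from the SEIS_06 sphere: z² = 92.08² − (x + 1.3)² − (y − 62.1)² with x = -17.300, y = -21.798, so z ≈ 34.407 ≈ 34.4 km.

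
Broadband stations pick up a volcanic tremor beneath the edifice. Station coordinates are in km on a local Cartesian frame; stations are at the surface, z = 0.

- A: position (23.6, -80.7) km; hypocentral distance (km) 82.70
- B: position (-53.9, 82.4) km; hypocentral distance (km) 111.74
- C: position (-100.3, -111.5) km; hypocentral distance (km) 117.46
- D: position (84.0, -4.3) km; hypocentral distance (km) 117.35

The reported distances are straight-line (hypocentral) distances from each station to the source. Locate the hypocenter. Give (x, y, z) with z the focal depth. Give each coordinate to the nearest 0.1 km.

(-28.5, -22.8, 27.8)

Each station gives a sphere (x−x_i)² + (y−y_i)² + z² = d_i² (stations at z=0).
Subtracting the A sphere from B and C: z² cancels, leaving linear equations in x and y:
-155.0 x + 326.2 y = -3021.02
-247.8 x − 61.6 y = 8465.33
Solving: x ≈ -28.494, y ≈ -22.801 km (keep extra digits for the depth step; rounded: -28.5, -22.8).
Then from the A sphere: z² = 82.70² − (x − 23.6)² − (y + 80.7)² with x = -28.494, y = -22.801, so z ≈ 27.807 ≈ 27.8 km.
Check against D (with the unrounded solution): distance 117.35 ≈ 117.35 km. ✓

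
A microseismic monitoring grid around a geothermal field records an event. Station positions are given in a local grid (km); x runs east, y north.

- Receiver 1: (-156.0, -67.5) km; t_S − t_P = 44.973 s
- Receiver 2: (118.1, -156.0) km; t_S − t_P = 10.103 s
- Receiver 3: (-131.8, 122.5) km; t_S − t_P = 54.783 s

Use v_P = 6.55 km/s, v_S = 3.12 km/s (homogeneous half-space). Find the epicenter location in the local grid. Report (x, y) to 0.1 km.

x ≈ 110.4 km, y ≈ -96.3 km

Distance from S−P lag: d = Δt · v_P v_S / (v_P − v_S) = Δt · (6.55·3.12)/(6.55−3.12) ≈ 5.9580·Δt.
So d_Receiver 1 = 267.95, d_Receiver 2 = 60.19, d_Receiver 3 = 326.40 km.
Circle about each station: (x + 156.0)² + (y + 67.5)² = 267.95²; (x − 118.1)² + (y + 156.0)² = 60.19²; (x + 131.8)² + (y − 122.5)² = 326.40².
Subtracting the Receiver 1 equation from the Receiver 2 and Receiver 3 equations removes the quadratic terms:
548.2 x − 177.0 y = 77565.73
48.4 x + 380.0 y = -31254.52
Solving the 2×2 system: x ≈ 110.4, y ≈ -96.3 km.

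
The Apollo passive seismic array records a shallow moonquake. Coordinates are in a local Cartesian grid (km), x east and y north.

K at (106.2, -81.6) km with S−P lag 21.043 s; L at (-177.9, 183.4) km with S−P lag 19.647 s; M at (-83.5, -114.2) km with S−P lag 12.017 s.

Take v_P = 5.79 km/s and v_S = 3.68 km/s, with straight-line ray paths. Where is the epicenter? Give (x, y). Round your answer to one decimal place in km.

-86.9 km east, 7.1 km north

Distance from S−P lag: d = Δt · v_P v_S / (v_P − v_S) = Δt · (5.79·3.68)/(5.79−3.68) ≈ 10.0982·Δt.
So d_K = 212.50, d_L = 198.40, d_M = 121.35 km.
Circle about each station: (x − 106.2)² + (y + 81.6)² = 212.50²; (x + 177.9)² + (y − 183.4)² = 198.40²; (x + 83.5)² + (y + 114.2)² = 121.35².
Subtracting the K equation from the L and M equations removes the quadratic terms:
-568.2 x + 530.0 y = 53140.66
-379.4 x − 65.2 y = 32507.32
Solving the 2×2 system: x ≈ -86.9, y ≈ 7.1 km.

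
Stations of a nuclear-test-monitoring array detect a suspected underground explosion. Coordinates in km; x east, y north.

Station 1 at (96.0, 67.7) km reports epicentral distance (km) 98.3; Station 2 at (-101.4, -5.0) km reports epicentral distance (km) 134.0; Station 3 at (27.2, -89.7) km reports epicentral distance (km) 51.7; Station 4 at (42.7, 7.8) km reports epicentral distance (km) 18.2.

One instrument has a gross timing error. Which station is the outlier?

Solve using three stations at a time. Using Station 1, Station 2, Station 4 (subtract circle equations pairwise → linear system) gives (x, y) ≈ (32.6, -7.4).
Distances from that point to each station vs reported:
  Station 1: calculated 98.3 vs reported 98.3 → residual 0.0 km
  Station 2: calculated 134.0 vs reported 134.0 → residual 0.0 km
  Station 3: calculated 82.4 vs reported 51.7 → residual 30.7 km
  Station 4: calculated 18.3 vs reported 18.2 → residual 0.1 km
Station 1, Station 2, Station 4 are mutually consistent (residuals ≈ 0); Station 3 is off by 30.7 km.

Station 3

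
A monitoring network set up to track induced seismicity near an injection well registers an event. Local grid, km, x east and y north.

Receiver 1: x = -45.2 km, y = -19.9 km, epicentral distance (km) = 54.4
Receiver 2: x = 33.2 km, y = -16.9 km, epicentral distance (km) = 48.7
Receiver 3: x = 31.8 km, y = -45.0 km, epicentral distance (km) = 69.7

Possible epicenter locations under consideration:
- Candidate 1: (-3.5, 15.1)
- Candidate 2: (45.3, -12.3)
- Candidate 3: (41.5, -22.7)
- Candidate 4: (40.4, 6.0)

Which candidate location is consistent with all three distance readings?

Candidate 1

For each candidate, compare |candidate − station| to the reported distance:
Candidate 1: residuals Receiver 1 0.0, Receiver 2 0.0, Receiver 3 0.0 → max 0.0 km
Candidate 2: residuals Receiver 1 36.4, Receiver 2 35.8, Receiver 3 34.3 → max 36.4 km
Candidate 3: residuals Receiver 1 32.3, Receiver 2 38.6, Receiver 3 45.4 → max 45.4 km
Candidate 4: residuals Receiver 1 35.0, Receiver 2 24.7, Receiver 3 18.0 → max 35.0 km
Only Candidate 1 has all residuals ≈ 0.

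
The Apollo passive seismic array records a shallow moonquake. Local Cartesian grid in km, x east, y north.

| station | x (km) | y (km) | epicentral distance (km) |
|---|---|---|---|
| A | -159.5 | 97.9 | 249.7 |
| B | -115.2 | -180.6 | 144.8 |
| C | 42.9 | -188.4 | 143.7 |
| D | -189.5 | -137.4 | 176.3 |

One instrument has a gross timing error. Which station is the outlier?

A

Solve using three stations at a time. Using B, C, D (subtract circle equations pairwise → linear system) gives (x, y) ≈ (-29.2, -64.3).
Distances from that point to each station vs reported:
  A: calculated 208.0 vs reported 249.7 → residual 41.7 km
  B: calculated 144.6 vs reported 144.8 → residual 0.2 km
  C: calculated 143.5 vs reported 143.7 → residual 0.2 km
  D: calculated 176.2 vs reported 176.3 → residual 0.1 km
B, C, D are mutually consistent (residuals ≈ 0); A is off by 41.7 km.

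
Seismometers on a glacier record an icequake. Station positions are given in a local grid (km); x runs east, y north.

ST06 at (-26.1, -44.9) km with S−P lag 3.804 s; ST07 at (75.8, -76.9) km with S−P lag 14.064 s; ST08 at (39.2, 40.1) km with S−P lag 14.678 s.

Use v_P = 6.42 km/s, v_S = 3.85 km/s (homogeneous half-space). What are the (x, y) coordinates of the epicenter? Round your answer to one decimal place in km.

Distance from S−P lag: d = Δt · v_P v_S / (v_P − v_S) = Δt · (6.42·3.85)/(6.42−3.85) ≈ 9.6175·Δt.
So d_ST06 = 36.59, d_ST07 = 135.26, d_ST08 = 141.17 km.
Circle about each station: (x + 26.1)² + (y + 44.9)² = 36.59²; (x − 75.8)² + (y + 76.9)² = 135.26²; (x − 39.2)² + (y − 40.1)² = 141.17².
Subtracting pairs of circle equations eliminates x²+y² and gives linear equations (the radical axes):
203.8 x − 64.0 y = -7994.41
130.6 x + 170.0 y = -18142.71
Solving the 2×2 system: x ≈ -58.6, y ≈ -61.7 km.
Check against ST06 (with the unrounded x, y): √((x + 26.1)²+(y + 44.9)²) = 36.59 ≈ 36.59 km. ✓

(-58.6, -61.7)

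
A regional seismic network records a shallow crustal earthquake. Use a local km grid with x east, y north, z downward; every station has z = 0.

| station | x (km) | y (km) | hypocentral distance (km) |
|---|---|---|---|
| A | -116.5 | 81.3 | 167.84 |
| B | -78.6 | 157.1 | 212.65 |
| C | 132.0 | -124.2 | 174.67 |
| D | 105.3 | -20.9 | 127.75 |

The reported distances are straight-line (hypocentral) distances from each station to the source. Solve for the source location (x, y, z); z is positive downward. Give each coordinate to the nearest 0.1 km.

Each station gives a sphere (x−x_i)² + (y−y_i)² + z² = d_i² (stations at z=0).
Subtracting the A sphere from B and C: z² cancels, leaving linear equations in x and y:
75.8 x + 151.6 y = -6373.33
497.0 x − 411.0 y = 10328.36
Solving: x ≈ -9.894, y ≈ -37.094 km (keep extra digits for the depth step; rounded: -9.9, -37.1).
Then from the A sphere: z² = 167.84² − (x + 116.5)² − (y − 81.3)² with x = -9.894, y = -37.094, so z ≈ 52.804 ≈ 52.8 km.
Check against D (with the unrounded solution): distance 127.75 ≈ 127.75 km. ✓

(-9.9, -37.1, 52.8)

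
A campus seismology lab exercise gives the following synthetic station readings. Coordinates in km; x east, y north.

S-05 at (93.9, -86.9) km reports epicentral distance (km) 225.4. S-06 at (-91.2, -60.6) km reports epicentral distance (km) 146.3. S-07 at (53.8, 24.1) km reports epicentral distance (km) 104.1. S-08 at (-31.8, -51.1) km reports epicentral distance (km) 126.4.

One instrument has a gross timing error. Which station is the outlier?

Solve using three stations at a time. Using S-06, S-07, S-08 (subtract circle equations pairwise → linear system) gives (x, y) ≈ (-36.8, 75.0).
Distances from that point to each station vs reported:
  S-05: calculated 208.1 vs reported 225.4 → residual 17.3 km
  S-06: calculated 146.2 vs reported 146.3 → residual 0.1 km
  S-07: calculated 103.9 vs reported 104.1 → residual 0.2 km
  S-08: calculated 126.2 vs reported 126.4 → residual 0.2 km
S-06, S-07, S-08 are mutually consistent (residuals ≈ 0); S-05 is off by 17.3 km.

S-05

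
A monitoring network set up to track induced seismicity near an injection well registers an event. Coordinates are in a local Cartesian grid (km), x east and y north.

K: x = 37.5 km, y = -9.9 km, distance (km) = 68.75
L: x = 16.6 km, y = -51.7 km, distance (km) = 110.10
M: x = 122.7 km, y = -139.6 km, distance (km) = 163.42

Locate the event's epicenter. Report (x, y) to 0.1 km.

(98.4, 22.0)

Circle about each station: (x − 37.5)² + (y + 9.9)² = 68.75²; (x − 16.6)² + (y + 51.7)² = 110.10²; (x − 122.7)² + (y + 139.6)² = 163.42².
Subtracting the K equation from the L and M equations removes the quadratic terms:
-41.8 x − 83.6 y = -5951.26
170.4 x − 259.4 y = 11059.66
Solving the 2×2 system: x ≈ 98.4, y ≈ 22.0 km.
Check against K (with the unrounded x, y): √((x − 37.5)²+(y + 9.9)²) = 68.73 ≈ 68.75 km. ✓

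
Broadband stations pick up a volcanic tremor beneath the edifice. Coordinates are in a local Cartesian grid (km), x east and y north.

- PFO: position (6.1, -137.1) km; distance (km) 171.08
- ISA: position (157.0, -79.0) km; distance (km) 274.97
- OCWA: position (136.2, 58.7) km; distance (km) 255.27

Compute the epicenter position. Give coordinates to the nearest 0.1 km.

-109.4 km east, -10.9 km north

Circle about each station: (x − 6.1)² + (y + 137.1)² = 171.08²; (x − 157.0)² + (y + 79.0)² = 274.97²; (x − 136.2)² + (y − 58.7)² = 255.27².
Subtracting pairs of circle equations eliminates x²+y² and gives linear equations (the radical axes):
301.8 x + 116.2 y = -34283.75
260.2 x + 391.6 y = -32731.90
Solving the 2×2 system: x ≈ -109.4, y ≈ -10.9 km.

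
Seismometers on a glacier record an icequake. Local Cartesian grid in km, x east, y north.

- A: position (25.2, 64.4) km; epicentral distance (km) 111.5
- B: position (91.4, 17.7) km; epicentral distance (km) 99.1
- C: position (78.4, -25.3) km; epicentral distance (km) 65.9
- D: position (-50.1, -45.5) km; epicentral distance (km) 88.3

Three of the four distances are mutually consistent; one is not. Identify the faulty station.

Solve using three stations at a time. Using A, B, C (subtract circle equations pairwise → linear system) gives (x, y) ≈ (16.1, -46.7).
Distances from that point to each station vs reported:
  A: calculated 111.5 vs reported 111.5 → residual 0.0 km
  B: calculated 99.1 vs reported 99.1 → residual 0.0 km
  C: calculated 65.9 vs reported 65.9 → residual 0.0 km
  D: calculated 66.2 vs reported 88.3 → residual 22.1 km
A, B, C are mutually consistent (residuals ≈ 0); D is off by 22.1 km.

D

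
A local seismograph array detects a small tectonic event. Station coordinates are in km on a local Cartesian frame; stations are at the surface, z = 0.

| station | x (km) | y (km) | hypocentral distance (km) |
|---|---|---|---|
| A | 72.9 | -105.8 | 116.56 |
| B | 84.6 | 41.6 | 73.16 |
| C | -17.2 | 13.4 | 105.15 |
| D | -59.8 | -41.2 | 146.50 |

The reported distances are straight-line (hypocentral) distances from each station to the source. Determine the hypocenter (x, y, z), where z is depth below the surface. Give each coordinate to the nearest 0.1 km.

Each station gives a sphere (x−x_i)² + (y−y_i)² + z² = d_i² (stations at z=0).
Subtracting the A sphere from B and C: z² cancels, leaving linear equations in x and y:
23.4 x + 294.8 y = 613.52
-180.2 x + 238.4 y = -13502.94
Solving: x ≈ 70.304, y ≈ -3.499 km (keep extra digits for the depth step; rounded: 70.3, -3.5).
Then from the A sphere: z² = 116.56² − (x − 72.9)² − (y + 105.8)² with x = 70.304, y = -3.499, so z ≈ 55.803 ≈ 55.8 km.

(70.3, -3.5, 55.8)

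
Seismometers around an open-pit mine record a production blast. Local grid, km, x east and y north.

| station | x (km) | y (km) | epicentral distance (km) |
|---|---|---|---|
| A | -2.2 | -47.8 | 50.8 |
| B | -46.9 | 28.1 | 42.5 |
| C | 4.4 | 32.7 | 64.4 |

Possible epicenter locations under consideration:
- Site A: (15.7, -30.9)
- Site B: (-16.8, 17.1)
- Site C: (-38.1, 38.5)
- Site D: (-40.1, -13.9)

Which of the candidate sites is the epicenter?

Site D

For each candidate, compare |candidate − station| to the reported distance:
Site A: residuals A 26.2, B 43.5, C 0.2 → max 43.5 km
Site B: residuals A 15.7, B 10.5, C 38.1 → max 38.1 km
Site C: residuals A 42.7, B 28.9, C 21.5 → max 42.7 km
Site D: residuals A 0.0, B 0.0, C 0.0 → max 0.0 km
Only Site D has all residuals ≈ 0.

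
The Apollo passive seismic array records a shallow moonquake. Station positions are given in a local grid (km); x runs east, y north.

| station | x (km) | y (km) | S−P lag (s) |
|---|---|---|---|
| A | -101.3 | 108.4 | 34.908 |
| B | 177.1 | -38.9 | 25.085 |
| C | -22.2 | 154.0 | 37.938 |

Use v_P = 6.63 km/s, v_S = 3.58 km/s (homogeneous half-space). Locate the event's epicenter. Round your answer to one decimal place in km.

x ≈ 9.8 km, y ≈ -139.5 km

Distance from S−P lag: d = Δt · v_P v_S / (v_P − v_S) = Δt · (6.63·3.58)/(6.63−3.58) ≈ 7.7821·Δt.
So d_A = 271.66, d_B = 195.21, d_C = 295.24 km.
Circle about each station: (x + 101.3)² + (y − 108.4)² = 271.66²; (x − 177.1)² + (y + 38.9)² = 195.21²; (x + 22.2)² + (y − 154.0)² = 295.24².
Subtracting the A equation from the B and C equations removes the quadratic terms:
556.8 x − 294.6 y = 46557.58
158.2 x + 91.2 y = -11170.91
Solving the 2×2 system: x ≈ 9.8, y ≈ -139.5 km.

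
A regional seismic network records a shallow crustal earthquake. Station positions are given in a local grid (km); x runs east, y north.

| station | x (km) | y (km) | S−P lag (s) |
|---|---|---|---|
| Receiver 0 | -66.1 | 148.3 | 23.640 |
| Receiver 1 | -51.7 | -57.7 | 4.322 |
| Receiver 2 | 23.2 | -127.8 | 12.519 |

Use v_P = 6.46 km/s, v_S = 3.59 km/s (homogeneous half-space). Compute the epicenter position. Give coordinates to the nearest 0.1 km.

x ≈ -23.0 km, y ≈ -37.8 km

Distance from S−P lag: d = Δt · v_P v_S / (v_P − v_S) = Δt · (6.46·3.59)/(6.46−3.59) ≈ 8.0806·Δt.
So d_Receiver 0 = 191.03, d_Receiver 1 = 34.92, d_Receiver 2 = 101.16 km.
Circle about each station: (x + 66.1)² + (y − 148.3)² = 191.03²; (x + 51.7)² + (y + 57.7)² = 34.92²; (x − 23.2)² + (y + 127.8)² = 101.16².
Subtracting pairs of circle equations eliminates x²+y² and gives linear equations (the radical axes):
28.8 x − 412.0 y = 14913.13
178.6 x − 552.2 y = 16768.10
Solving the 2×2 system: x ≈ -23.0, y ≈ -37.8 km.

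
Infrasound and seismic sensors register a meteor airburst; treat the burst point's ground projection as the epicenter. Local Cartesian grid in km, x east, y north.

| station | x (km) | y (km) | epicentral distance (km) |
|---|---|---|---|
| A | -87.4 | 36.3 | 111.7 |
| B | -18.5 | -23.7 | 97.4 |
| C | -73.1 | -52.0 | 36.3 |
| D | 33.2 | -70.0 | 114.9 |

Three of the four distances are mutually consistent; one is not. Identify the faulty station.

Solve using three stations at a time. Using A, B, C (subtract circle equations pairwise → linear system) gives (x, y) ≈ (-101.6, -74.5).
Distances from that point to each station vs reported:
  A: calculated 111.7 vs reported 111.7 → residual 0.0 km
  B: calculated 97.4 vs reported 97.4 → residual 0.0 km
  C: calculated 36.3 vs reported 36.3 → residual 0.0 km
  D: calculated 134.9 vs reported 114.9 → residual 20.0 km
A, B, C are mutually consistent (residuals ≈ 0); D is off by 20.0 km.

D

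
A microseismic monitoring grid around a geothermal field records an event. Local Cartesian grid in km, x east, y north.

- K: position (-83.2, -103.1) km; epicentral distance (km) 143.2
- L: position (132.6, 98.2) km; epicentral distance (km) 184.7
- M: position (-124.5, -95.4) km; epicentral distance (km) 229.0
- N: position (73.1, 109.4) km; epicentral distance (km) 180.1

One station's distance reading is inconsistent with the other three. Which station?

Solve using three stations at a time. Using K, L, N (subtract circle equations pairwise → linear system) gives (x, y) ≈ (56.1, -69.9).
Distances from that point to each station vs reported:
  K: calculated 143.2 vs reported 143.2 → residual 0.0 km
  L: calculated 184.7 vs reported 184.7 → residual 0.0 km
  M: calculated 182.4 vs reported 229.0 → residual 46.6 km
  N: calculated 180.1 vs reported 180.1 → residual 0.0 km
K, L, N are mutually consistent (residuals ≈ 0); M is off by 46.6 km.

M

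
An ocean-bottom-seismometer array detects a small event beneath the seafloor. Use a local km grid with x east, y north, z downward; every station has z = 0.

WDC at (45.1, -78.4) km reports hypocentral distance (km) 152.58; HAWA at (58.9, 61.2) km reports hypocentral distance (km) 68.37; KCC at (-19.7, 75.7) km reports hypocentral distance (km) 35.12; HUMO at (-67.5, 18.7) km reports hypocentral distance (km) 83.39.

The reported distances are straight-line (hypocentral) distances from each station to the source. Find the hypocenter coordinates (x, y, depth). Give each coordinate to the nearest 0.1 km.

Each station gives a sphere (x−x_i)² + (y−y_i)² + z² = d_i² (stations at z=0).
Subtracting the WDC sphere from HAWA and KCC: z² cancels, leaving linear equations in x and y:
27.6 x + 279.2 y = 17640.28
-129.6 x + 308.2 y = 19985.25
Solving: x ≈ -3.203, y ≈ 63.498 km (keep extra digits for the depth step; rounded: -3.2, 63.5).
Then from the WDC sphere: z² = 152.58² − (x − 45.1)² − (y + 78.4)² with x = -3.203, y = 63.498, so z ≈ 28.503 ≈ 28.5 km.

x ≈ -3.2 km, y ≈ 63.5 km, depth ≈ 28.5 km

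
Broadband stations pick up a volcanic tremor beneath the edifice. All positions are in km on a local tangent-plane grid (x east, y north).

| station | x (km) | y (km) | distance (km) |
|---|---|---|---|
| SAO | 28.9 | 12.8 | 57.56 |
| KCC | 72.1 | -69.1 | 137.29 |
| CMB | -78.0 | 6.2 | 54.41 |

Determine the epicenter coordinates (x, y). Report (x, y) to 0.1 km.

Circle about each station: (x − 28.9)² + (y − 12.8)² = 57.56²; (x − 72.1)² + (y + 69.1)² = 137.29²; (x + 78.0)² + (y − 6.2)² = 54.41².
Subtracting pairs of circle equations eliminates x²+y² and gives linear equations (the radical axes):
86.4 x − 163.8 y = -6561.22
-213.8 x − 13.2 y = 5476.10
Solving the 2×2 system: x ≈ -27.2, y ≈ 25.7 km.
Check against SAO (with the unrounded x, y): √((x − 28.9)²+(y − 12.8)²) = 57.57 ≈ 57.56 km. ✓

x ≈ -27.2 km, y ≈ 25.7 km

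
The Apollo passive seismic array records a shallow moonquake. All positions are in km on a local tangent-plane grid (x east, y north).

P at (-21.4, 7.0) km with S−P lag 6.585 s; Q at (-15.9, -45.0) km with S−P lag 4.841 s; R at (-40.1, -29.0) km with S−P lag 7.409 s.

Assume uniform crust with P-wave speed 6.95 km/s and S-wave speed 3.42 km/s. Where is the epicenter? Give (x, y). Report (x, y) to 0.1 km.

9.6 km east, -24.7 km north

Distance from S−P lag: d = Δt · v_P v_S / (v_P − v_S) = Δt · (6.95·3.42)/(6.95−3.42) ≈ 6.7334·Δt.
So d_P = 44.34, d_Q = 32.60, d_R = 49.89 km.
Circle about each station: (x + 21.4)² + (y − 7.0)² = 44.34²; (x + 15.9)² + (y + 45.0)² = 32.60²; (x + 40.1)² + (y + 29.0)² = 49.89².
Subtracting the P equation from the Q and R equations removes the quadratic terms:
11.0 x − 104.0 y = 2674.13
-37.4 x − 72.0 y = 1419.07
Solving the 2×2 system: x ≈ 9.6, y ≈ -24.7 km.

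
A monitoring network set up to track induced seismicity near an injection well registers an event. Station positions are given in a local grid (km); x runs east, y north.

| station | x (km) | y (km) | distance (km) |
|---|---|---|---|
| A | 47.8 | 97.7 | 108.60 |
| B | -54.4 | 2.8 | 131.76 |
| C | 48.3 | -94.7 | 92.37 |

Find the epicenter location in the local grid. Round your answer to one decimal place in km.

Circle about each station: (x − 47.8)² + (y − 97.7)² = 108.60²; (x + 54.4)² + (y − 2.8)² = 131.76²; (x − 48.3)² + (y + 94.7)² = 92.37².
Subtracting the A equation from the B and C equations removes the quadratic terms:
-204.4 x − 189.8 y = -14429.67
1.0 x − 384.8 y = 2732.59
Solving the 2×2 system: x ≈ 77.0, y ≈ -6.9 km.

x ≈ 77.0 km, y ≈ -6.9 km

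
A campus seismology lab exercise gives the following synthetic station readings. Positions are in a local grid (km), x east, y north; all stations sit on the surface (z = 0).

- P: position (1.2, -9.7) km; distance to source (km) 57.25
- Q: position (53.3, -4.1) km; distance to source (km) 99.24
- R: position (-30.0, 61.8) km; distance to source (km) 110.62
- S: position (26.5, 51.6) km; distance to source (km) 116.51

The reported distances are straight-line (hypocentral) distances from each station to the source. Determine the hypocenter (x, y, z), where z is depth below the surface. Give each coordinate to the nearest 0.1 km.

(-31.8, -44.2, 31.6)

Each station gives a sphere (x−x_i)² + (y−y_i)² + z² = d_i² (stations at z=0).
Subtracting the P sphere from Q and R: z² cancels, leaving linear equations in x and y:
104.2 x + 11.2 y = -3808.85
-62.4 x + 143.0 y = -4335.51
Solving: x ≈ -31.803, y ≈ -44.196 km (keep extra digits for the depth step; rounded: -31.8, -44.2).
Then from the P sphere: z² = 57.25² − (x − 1.2)² − (y + 9.7)² with x = -31.803, y = -44.196, so z ≈ 31.597 ≈ 31.6 km.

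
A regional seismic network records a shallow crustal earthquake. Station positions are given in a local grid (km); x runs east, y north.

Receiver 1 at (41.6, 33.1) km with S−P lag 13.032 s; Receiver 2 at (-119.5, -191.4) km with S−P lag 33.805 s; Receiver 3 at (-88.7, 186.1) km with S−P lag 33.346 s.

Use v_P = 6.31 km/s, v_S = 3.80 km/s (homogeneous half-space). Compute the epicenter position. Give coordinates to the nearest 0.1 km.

(154.2, -20.0)

Distance from S−P lag: d = Δt · v_P v_S / (v_P − v_S) = Δt · (6.31·3.80)/(6.31−3.80) ≈ 9.5530·Δt.
So d_Receiver 1 = 124.49, d_Receiver 2 = 322.94, d_Receiver 3 = 318.55 km.
Circle about each station: (x − 41.6)² + (y − 33.1)² = 124.49²; (x + 119.5)² + (y + 191.4)² = 322.94²; (x + 88.7)² + (y − 186.1)² = 318.55².
Subtracting the Receiver 1 equation from the Receiver 2 and Receiver 3 equations removes the quadratic terms:
-322.2 x − 449.0 y = -40704.44
-260.6 x + 306.0 y = -46301.61
Solving the 2×2 system: x ≈ 154.2, y ≈ -20.0 km.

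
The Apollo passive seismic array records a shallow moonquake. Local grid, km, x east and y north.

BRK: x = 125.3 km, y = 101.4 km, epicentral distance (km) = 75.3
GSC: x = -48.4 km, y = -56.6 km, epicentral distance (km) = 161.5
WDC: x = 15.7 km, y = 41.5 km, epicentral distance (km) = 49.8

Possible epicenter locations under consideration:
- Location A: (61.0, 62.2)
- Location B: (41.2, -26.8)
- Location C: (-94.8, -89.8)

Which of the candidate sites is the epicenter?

For each candidate, compare |candidate − station| to the reported distance:
Location A: residuals BRK 0.0, GSC 0.0, WDC 0.0 → max 0.0 km
Location B: residuals BRK 78.0, GSC 67.1, WDC 23.1 → max 78.0 km
Location C: residuals BRK 216.3, GSC 104.4, WDC 121.8 → max 216.3 km
Only Location A has all residuals ≈ 0.

Location A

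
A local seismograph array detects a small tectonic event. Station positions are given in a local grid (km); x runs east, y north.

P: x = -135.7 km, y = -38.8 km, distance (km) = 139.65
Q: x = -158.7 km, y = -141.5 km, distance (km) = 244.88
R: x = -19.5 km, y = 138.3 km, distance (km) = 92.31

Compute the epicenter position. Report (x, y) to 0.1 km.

Circle about each station: (x + 135.7)² + (y + 38.8)² = 139.65²; (x + 158.7)² + (y + 141.5)² = 244.88²; (x + 19.5)² + (y − 138.3)² = 92.31².
Subtracting pairs of circle equations eliminates x²+y² and gives linear equations (the radical axes):
-46.0 x − 205.4 y = -15176.08
232.4 x + 354.2 y = 10568.20
Solving the 2×2 system: x ≈ -101.9, y ≈ 96.7 km.
Check against P (with the unrounded x, y): √((x + 135.7)²+(y + 38.8)²) = 139.66 ≈ 139.65 km. ✓

x ≈ -101.9 km, y ≈ 96.7 km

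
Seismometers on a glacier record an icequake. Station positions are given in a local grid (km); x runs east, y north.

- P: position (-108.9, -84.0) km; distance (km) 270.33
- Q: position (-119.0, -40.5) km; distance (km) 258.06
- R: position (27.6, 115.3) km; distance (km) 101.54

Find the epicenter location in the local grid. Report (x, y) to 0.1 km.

Circle about each station: (x + 108.9)² + (y + 84.0)² = 270.33²; (x + 119.0)² + (y + 40.5)² = 258.06²; (x − 27.6)² + (y − 115.3)² = 101.54².
Subtracting pairs of circle equations eliminates x²+y² and gives linear equations (the radical axes):
-20.2 x + 87.0 y = 3369.39
273.0 x + 398.6 y = 57908.58
Solving the 2×2 system: x ≈ 116.2, y ≈ 65.7 km.

116.2 km east, 65.7 km north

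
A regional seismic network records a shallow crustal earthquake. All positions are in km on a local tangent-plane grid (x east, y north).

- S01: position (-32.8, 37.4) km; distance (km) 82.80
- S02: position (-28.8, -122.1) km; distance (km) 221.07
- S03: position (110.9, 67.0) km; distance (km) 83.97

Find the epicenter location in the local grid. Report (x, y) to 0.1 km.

(30.4, 90.9)

Circle about each station: (x + 32.8)² + (y − 37.4)² = 82.80²; (x + 28.8)² + (y + 122.1)² = 221.07²; (x − 110.9)² + (y − 67.0)² = 83.97².
Subtracting pairs of circle equations eliminates x²+y² and gives linear equations (the radical axes):
8.0 x − 319.0 y = -28752.85
287.4 x + 59.2 y = 14118.09
Solving the 2×2 system: x ≈ 30.4, y ≈ 90.9 km.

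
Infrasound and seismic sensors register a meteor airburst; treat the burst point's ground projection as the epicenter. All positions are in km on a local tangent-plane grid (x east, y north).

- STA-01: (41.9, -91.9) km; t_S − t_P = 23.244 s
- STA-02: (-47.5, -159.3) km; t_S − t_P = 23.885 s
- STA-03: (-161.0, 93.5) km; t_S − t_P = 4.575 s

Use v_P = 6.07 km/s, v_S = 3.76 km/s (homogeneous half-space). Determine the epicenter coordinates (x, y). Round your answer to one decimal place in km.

Distance from S−P lag: d = Δt · v_P v_S / (v_P − v_S) = Δt · (6.07·3.76)/(6.07−3.76) ≈ 9.8802·Δt.
So d_STA-01 = 229.65, d_STA-02 = 235.99, d_STA-03 = 45.20 km.
Circle about each station: (x − 41.9)² + (y + 91.9)² = 229.65²; (x + 47.5)² + (y + 159.3)² = 235.99²; (x + 161.0)² + (y − 93.5)² = 45.20².
Subtracting pairs of circle equations eliminates x²+y² and gives linear equations (the radical axes):
-178.8 x − 134.8 y = 14479.36
-405.8 x + 370.8 y = 75158.11
Solving the 2×2 system: x ≈ -128.1, y ≈ 62.5 km.

x ≈ -128.1 km, y ≈ 62.5 km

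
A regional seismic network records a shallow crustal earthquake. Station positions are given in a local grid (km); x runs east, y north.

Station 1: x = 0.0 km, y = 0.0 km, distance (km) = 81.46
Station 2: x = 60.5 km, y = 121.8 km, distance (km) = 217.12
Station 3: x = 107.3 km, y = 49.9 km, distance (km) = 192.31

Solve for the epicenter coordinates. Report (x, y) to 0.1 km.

x ≈ -44.4 km, y ≈ -68.3 km

Circle about each station: x² + y² = 81.46²; (x − 60.5)² + (y − 121.8)² = 217.12²; (x − 107.3)² + (y − 49.9)² = 192.31².
Subtracting the Station 1 equation from the Station 2 and Station 3 equations removes the quadratic terms:
121.0 x + 243.6 y = -22009.87
214.6 x + 99.8 y = -16344.10
Solving the 2×2 system: x ≈ -44.4, y ≈ -68.3 km.
Check against Station 1 (with the unrounded x, y): √(x²+y²) = 81.46 ≈ 81.46 km. ✓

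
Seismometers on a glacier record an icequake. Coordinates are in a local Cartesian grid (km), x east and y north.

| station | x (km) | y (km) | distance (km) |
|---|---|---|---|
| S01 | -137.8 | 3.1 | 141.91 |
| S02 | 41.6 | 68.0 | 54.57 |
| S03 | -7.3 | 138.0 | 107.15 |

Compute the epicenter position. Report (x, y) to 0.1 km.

(1.3, 31.2)

Circle about each station: (x + 137.8)² + (y − 3.1)² = 141.91²; (x − 41.6)² + (y − 68.0)² = 54.57²; (x + 7.3)² + (y − 138.0)² = 107.15².
Subtracting the S01 equation from the S02 and S03 equations removes the quadratic terms:
358.8 x + 129.8 y = 4516.67
261.0 x + 269.8 y = 8756.17
Solving the 2×2 system: x ≈ 1.3, y ≈ 31.2 km.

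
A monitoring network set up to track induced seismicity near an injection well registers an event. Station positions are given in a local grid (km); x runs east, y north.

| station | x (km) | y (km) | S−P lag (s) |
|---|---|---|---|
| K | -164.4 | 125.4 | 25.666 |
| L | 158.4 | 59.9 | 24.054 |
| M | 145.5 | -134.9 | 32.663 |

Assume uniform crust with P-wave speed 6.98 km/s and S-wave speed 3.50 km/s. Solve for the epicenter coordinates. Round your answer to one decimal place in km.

Distance from S−P lag: d = Δt · v_P v_S / (v_P − v_S) = Δt · (6.98·3.50)/(6.98−3.50) ≈ 7.0201·Δt.
So d_K = 180.18, d_L = 168.86, d_M = 229.30 km.
Circle about each station: (x + 164.4)² + (y − 125.4)² = 180.18²; (x − 158.4)² + (y − 59.9)² = 168.86²; (x − 145.5)² + (y + 134.9)² = 229.30².
Subtracting pairs of circle equations eliminates x²+y² and gives linear equations (the radical axes):
645.6 x − 131.0 y = -10122.82
619.8 x − 520.6 y = -23497.92
Solving the 2×2 system: x ≈ -8.6, y ≈ 34.9 km.
Check against K (with the unrounded x, y): √((x + 164.4)²+(y − 125.4)²) = 180.18 ≈ 180.18 km. ✓

(-8.6, 34.9)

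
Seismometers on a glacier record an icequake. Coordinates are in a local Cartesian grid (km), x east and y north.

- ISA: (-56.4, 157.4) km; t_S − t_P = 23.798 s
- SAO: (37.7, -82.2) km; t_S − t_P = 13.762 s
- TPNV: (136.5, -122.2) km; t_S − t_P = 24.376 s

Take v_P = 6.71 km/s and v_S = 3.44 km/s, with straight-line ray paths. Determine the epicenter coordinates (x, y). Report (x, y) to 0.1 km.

Distance from S−P lag: d = Δt · v_P v_S / (v_P − v_S) = Δt · (6.71·3.44)/(6.71−3.44) ≈ 7.0588·Δt.
So d_ISA = 167.99, d_SAO = 97.14, d_TPNV = 172.07 km.
Circle about each station: (x + 56.4)² + (y − 157.4)² = 167.99²; (x − 37.7)² + (y + 82.2)² = 97.14²; (x − 136.5)² + (y + 122.2)² = 172.07².
Subtracting the ISA equation from the SAO and TPNV equations removes the quadratic terms:
188.2 x − 479.2 y = -993.13
385.8 x − 559.2 y = 4221.93
Solving the 2×2 system: x ≈ 32.4, y ≈ 14.8 km.

x ≈ 32.4 km, y ≈ 14.8 km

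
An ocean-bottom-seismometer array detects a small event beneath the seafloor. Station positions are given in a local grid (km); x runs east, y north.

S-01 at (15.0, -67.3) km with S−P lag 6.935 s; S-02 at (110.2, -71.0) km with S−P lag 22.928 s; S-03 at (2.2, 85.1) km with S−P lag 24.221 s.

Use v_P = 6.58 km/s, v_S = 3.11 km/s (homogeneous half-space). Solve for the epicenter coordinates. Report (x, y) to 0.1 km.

Distance from S−P lag: d = Δt · v_P v_S / (v_P − v_S) = Δt · (6.58·3.11)/(6.58−3.11) ≈ 5.8973·Δt.
So d_S-01 = 40.90, d_S-02 = 135.21, d_S-03 = 142.84 km.
Circle about each station: (x − 15.0)² + (y + 67.3)² = 40.90²; (x − 110.2)² + (y + 71.0)² = 135.21²; (x − 2.2)² + (y − 85.1)² = 142.84².
Subtracting the S-01 equation from the S-02 and S-03 equations removes the quadratic terms:
190.4 x − 7.4 y = -4178.18
-25.6 x + 304.8 y = -16237.90
Solving the 2×2 system: x ≈ -24.1, y ≈ -55.3 km.
Check against S-01 (with the unrounded x, y): √((x − 15.0)²+(y + 67.3)²) = 40.89 ≈ 40.90 km. ✓

-24.1 km east, -55.3 km north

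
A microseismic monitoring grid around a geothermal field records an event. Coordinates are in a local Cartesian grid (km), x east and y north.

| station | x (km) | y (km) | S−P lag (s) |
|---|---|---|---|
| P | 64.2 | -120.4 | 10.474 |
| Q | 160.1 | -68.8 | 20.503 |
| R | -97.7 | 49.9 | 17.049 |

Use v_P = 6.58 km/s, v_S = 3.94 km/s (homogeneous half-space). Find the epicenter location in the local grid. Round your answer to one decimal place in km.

Distance from S−P lag: d = Δt · v_P v_S / (v_P − v_S) = Δt · (6.58·3.94)/(6.58−3.94) ≈ 9.8202·Δt.
So d_P = 102.86, d_Q = 201.34, d_R = 167.42 km.
Circle about each station: (x − 64.2)² + (y + 120.4)² = 102.86²; (x − 160.1)² + (y + 68.8)² = 201.34²; (x + 97.7)² + (y − 49.9)² = 167.42².
Subtracting the P equation from the Q and R equations removes the quadratic terms:
191.8 x + 103.2 y = -18209.97
-323.8 x + 340.6 y = -24031.78
Solving the 2×2 system: x ≈ -37.7, y ≈ -106.4 km.
Check against P (with the unrounded x, y): √((x − 64.2)²+(y + 120.4)²) = 102.85 ≈ 102.86 km. ✓

-37.7 km east, -106.4 km north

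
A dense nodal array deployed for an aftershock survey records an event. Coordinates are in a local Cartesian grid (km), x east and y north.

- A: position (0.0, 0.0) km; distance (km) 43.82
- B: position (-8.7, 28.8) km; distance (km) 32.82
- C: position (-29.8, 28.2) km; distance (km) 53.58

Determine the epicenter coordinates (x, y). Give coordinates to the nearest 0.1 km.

Circle about each station: x² + y² = 43.82²; (x + 8.7)² + (y − 28.8)² = 32.82²; (x + 29.8)² + (y − 28.2)² = 53.58².
Subtracting the A equation from the B and C equations removes the quadratic terms:
-17.4 x + 57.6 y = 1748.17
-59.6 x + 56.4 y = 732.66
Solving the 2×2 system: x ≈ 23.0, y ≈ 37.3 km.
Check against A (with the unrounded x, y): √(x²+y²) = 43.82 ≈ 43.82 km. ✓

x ≈ 23.0 km, y ≈ 37.3 km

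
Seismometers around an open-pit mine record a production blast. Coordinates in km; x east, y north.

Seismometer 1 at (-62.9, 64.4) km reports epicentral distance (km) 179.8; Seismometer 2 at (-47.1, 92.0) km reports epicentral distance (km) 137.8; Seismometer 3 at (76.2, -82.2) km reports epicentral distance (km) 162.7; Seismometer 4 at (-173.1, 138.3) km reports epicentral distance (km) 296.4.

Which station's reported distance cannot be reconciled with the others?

Seismometer 2

Solve using three stations at a time. Using Seismometer 1, Seismometer 3, Seismometer 4 (subtract circle equations pairwise → linear system) gives (x, y) ≈ (116.5, 75.3).
Distances from that point to each station vs reported:
  Seismometer 1: calculated 179.7 vs reported 179.8 → residual 0.1 km
  Seismometer 2: calculated 164.4 vs reported 137.8 → residual 26.6 km
  Seismometer 3: calculated 162.6 vs reported 162.7 → residual 0.1 km
  Seismometer 4: calculated 296.4 vs reported 296.4 → residual 0.0 km
Seismometer 1, Seismometer 3, Seismometer 4 are mutually consistent (residuals ≈ 0); Seismometer 2 is off by 26.6 km.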